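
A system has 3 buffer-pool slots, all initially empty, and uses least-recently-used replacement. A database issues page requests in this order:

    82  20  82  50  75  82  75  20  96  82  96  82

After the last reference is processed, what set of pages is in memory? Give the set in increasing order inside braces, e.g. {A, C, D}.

82 → miss, frames [82]
20 → miss, frames [82, 20]
82 → hit
50 → miss, frames [20, 82, 50]
75 → miss, evict 20, frames [82, 50, 75]
82 → hit
75 → hit
20 → miss, evict 50, frames [82, 75, 20]
96 → miss, evict 82, frames [75, 20, 96]
82 → miss, evict 75, frames [20, 96, 82]
96 → hit
82 → hit

{20, 82, 96}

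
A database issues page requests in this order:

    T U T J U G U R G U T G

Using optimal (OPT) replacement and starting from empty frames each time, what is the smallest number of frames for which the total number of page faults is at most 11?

f=1: 12 faults
f=2: 7 faults
f=3: 6 faults
f=4: 5 faults
f=5: 5 faults
Smallest f with faults ≤ 11 is 2.

2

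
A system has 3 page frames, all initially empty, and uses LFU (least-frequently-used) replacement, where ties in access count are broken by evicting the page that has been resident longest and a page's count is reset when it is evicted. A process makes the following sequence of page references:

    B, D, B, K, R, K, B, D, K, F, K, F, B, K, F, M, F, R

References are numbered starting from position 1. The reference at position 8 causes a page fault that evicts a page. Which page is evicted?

R

pos 1: B: miss, frames [B]
pos 2: D: miss, frames [B, D]
pos 3: B: hit
pos 4: K: miss, frames [B, D, K]
pos 5: R: miss, evict D, frames [B, K, R]
pos 6: K: hit
pos 7: B: hit
pos 8: D: miss, evict R, frames [B, K, D]
At position 8, page R is evicted.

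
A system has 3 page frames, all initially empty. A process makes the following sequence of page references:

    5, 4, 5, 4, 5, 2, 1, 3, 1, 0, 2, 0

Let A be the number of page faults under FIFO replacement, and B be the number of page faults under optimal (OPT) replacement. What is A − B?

1

Under FIFO: F F . . . F F F . F F . → 7 faults.
Under OPT: F F . . . F F F . F . . → 6 faults.
A − B = 7 − 6 = 1.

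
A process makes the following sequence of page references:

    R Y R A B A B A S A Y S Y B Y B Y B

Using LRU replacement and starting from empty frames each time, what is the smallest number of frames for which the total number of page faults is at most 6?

4

f=1: 18 faults
f=2: 8 faults
f=3: 7 faults
f=4: 6 faults
f=5: 5 faults
Smallest f with faults ≤ 6 is 4.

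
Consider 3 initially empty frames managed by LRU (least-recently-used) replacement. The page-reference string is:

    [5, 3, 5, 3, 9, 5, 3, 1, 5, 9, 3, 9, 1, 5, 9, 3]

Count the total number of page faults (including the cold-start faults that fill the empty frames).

5 -> fault, frames {5}
3 -> fault, frames {5,3}
5 -> hit
3 -> hit
9 -> fault, frames {5,3,9}
5 -> hit
3 -> hit
1 -> fault, evict 9, frames {5,3,1}
5 -> hit
9 -> fault, evict 3, frames {1,5,9}
3 -> fault, evict 1, frames {5,9,3}
9 -> hit
1 -> fault, evict 5, frames {3,9,1}
5 -> fault, evict 3, frames {9,1,5}
9 -> hit
3 -> fault, evict 1, frames {5,9,3}
Page faults: 9.

9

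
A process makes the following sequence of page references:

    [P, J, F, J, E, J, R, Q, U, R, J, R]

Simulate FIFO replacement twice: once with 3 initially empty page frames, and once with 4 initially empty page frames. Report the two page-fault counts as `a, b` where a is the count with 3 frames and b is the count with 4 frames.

3 frames: F F F . F . F F F . F F → 9 faults.
4 frames: F F F . F . F F F . F . → 8 faults.
8 < 9: adding a frame reduced faults, as is typical.

9, 8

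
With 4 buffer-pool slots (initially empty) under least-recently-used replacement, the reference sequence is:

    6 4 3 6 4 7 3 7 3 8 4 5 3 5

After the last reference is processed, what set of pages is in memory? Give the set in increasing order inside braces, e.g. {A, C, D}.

{3, 4, 5, 8}

6: fault, frames {6}
4: fault, frames {6,4}
3: fault, frames {6,4,3}
6: hit
4: hit
7: fault, frames {3,6,4,7}
3: hit
7: hit
3: hit
8: fault, evict 6, frames {4,7,3,8}
4: hit
5: fault, evict 7, frames {3,8,4,5}
3: hit
5: hit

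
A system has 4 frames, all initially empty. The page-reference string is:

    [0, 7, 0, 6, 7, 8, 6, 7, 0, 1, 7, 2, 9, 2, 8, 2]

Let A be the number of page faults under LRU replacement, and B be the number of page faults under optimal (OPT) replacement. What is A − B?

Under LRU: F F . F . F . . . F . F F . F . → 8 faults.
Under OPT: F F . F . F . . . F . F F . . . → 7 faults.
A − B = 8 − 7 = 1.

1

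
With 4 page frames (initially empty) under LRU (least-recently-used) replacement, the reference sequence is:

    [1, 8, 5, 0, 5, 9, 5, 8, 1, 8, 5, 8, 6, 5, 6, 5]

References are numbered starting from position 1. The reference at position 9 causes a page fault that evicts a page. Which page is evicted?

pos 1: 1: fault, frames (1)
pos 2: 8: fault, frames (1 8)
pos 3: 5: fault, frames (1 8 5)
pos 4: 0: fault, frames (1 8 5 0)
pos 5: 5: hit
pos 6: 9: fault, evict 1, frames (8 0 5 9)
pos 7: 5: hit
pos 8: 8: hit
pos 9: 1: fault, evict 0, frames (9 5 8 1)
At position 9, page 0 is evicted.

0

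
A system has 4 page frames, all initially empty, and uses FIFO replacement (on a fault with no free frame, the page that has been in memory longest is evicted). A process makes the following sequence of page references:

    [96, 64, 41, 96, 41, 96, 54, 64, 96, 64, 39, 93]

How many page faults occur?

96 → fault, frames {96}
64 → fault, frames {96,64}
41 → fault, frames {96,64,41}
96 → hit
41 → hit
96 → hit
54 → fault, frames {96,64,41,54}
64 → hit
96 → hit
64 → hit
39 → fault, evict 96, frames {64,41,54,39}
93 → fault, evict 64, frames {41,54,39,93}
Page faults: 6.

6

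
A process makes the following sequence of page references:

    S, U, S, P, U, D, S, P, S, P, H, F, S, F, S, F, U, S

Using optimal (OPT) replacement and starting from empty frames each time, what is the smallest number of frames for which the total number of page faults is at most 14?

f=1: 18 faults
f=2: 8 faults
f=3: 7 faults
f=4: 6 faults
f=5: 6 faults
f=6: 6 faults
Smallest f with faults ≤ 14 is 2.

2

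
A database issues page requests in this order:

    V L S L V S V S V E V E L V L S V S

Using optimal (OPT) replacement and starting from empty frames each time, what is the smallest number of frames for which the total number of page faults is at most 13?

f=1: 18 faults
f=2: 7 faults
f=3: 5 faults
f=4: 4 faults
Smallest f with faults ≤ 13 is 2.

2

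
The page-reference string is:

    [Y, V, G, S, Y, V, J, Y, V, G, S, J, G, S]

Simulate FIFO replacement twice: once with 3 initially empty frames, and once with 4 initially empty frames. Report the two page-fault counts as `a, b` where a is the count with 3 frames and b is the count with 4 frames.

3 frames: F F F F F F F . . F F . . . → 9 faults.
4 frames: F F F F . . F F F F F F . . → 10 faults.
10 > 9: adding a frame increased faults — Belady's anomaly.

9, 10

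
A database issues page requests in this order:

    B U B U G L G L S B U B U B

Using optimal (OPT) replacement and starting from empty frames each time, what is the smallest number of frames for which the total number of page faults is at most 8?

2

f=1: 14 faults
f=2: 7 faults
f=3: 6 faults
f=4: 5 faults
f=5: 5 faults
Smallest f with faults ≤ 8 is 2.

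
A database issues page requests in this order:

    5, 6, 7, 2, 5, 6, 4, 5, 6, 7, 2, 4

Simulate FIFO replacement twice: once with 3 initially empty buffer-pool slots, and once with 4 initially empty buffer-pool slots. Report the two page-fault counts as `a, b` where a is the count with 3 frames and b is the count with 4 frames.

9, 10

3 frames: F F F F F F F . . F F . → 9 faults.
4 frames: F F F F . . F F F F F F → 10 faults.
10 > 9: adding a frame increased faults — Belady's anomaly.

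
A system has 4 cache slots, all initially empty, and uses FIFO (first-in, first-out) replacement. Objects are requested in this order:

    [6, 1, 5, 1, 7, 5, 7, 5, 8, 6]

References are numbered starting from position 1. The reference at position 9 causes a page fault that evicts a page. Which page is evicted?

6

pos 1: 6 -> miss, frames {6}
pos 2: 1 -> miss, frames {6,1}
pos 3: 5 -> miss, frames {6,1,5}
pos 4: 1 -> hit
pos 5: 7 -> miss, frames {6,1,5,7}
pos 6: 5 -> hit
pos 7: 7 -> hit
pos 8: 5 -> hit
pos 9: 8 -> miss, evict 6, frames {1,5,7,8}
At position 9, page 6 is evicted.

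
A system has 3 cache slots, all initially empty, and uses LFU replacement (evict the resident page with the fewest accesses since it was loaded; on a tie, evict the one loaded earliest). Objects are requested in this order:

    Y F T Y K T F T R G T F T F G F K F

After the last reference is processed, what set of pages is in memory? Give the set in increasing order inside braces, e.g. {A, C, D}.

Y: miss, frames {Y}
F: miss, frames {Y,F}
T: miss, frames {Y,F,T}
Y: hit
K: miss, evict F, frames {Y,T,K}
T: hit
F: miss, evict K, frames {Y,T,F}
T: hit
R: miss, evict F, frames {Y,T,R}
G: miss, evict R, frames {Y,T,G}
T: hit
F: miss, evict G, frames {Y,T,F}
T: hit
F: hit
G: miss, evict Y, frames {T,F,G}
F: hit
K: miss, evict G, frames {T,F,K}
F: hit

{F, K, T}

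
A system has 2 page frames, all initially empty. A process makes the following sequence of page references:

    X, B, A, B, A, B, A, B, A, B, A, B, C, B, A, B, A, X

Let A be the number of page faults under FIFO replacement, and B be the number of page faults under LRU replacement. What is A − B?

Under FIFO: F F F . . . . . . . . . F F F . . F → 7 faults.
Under LRU: F F F . . . . . . . . . F . F . . F → 6 faults.
A − B = 7 − 6 = 1.

1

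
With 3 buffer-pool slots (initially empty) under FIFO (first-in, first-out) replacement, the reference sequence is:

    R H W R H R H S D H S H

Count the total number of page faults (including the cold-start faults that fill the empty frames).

6

R: miss, frames (R)
H: miss, frames (R H)
W: miss, frames (R H W)
R: hit
H: hit
R: hit
H: hit
S: miss, evict R, frames (H W S)
D: miss, evict H, frames (W S D)
H: miss, evict W, frames (S D H)
S: hit
H: hit
Page faults: 6.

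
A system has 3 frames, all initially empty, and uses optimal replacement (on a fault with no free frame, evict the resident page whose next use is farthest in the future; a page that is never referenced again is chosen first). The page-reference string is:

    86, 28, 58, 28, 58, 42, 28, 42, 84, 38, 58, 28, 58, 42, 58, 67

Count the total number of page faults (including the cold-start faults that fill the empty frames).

86: fault, frames {86}
28: fault, frames {86,28}
58: fault, frames {86,28,58}
28: hit
58: hit
42: fault, evict 86, frames {28,58,42}
28: hit
42: hit
84: fault, evict 42, frames {28,58,84}
38: fault, evict 84, frames {28,58,38}
58: hit
28: hit
58: hit
42: fault, evict 38, frames {28,58,42}
58: hit
67: fault, evict 42, frames {28,58,67}
Page faults: 8.

8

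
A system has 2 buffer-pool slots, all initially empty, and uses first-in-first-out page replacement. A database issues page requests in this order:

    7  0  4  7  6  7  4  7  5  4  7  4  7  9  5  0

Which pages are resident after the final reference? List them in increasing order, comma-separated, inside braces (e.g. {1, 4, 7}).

7 → fault, frames {7}
0 → fault, frames {7,0}
4 → fault, evict 7, frames {0,4}
7 → fault, evict 0, frames {4,7}
6 → fault, evict 4, frames {7,6}
7 → hit
4 → fault, evict 7, frames {6,4}
7 → fault, evict 6, frames {4,7}
5 → fault, evict 4, frames {7,5}
4 → fault, evict 7, frames {5,4}
7 → fault, evict 5, frames {4,7}
4 → hit
7 → hit
9 → fault, evict 4, frames {7,9}
5 → fault, evict 7, frames {9,5}
0 → fault, evict 9, frames {5,0}

{0, 5}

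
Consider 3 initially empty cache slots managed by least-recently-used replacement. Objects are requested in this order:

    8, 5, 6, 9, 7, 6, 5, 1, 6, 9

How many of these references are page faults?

8

8 → miss, frames {8}
5 → miss, frames {8,5}
6 → miss, frames {8,5,6}
9 → miss, evict 8, frames {5,6,9}
7 → miss, evict 5, frames {6,9,7}
6 → hit
5 → miss, evict 9, frames {7,6,5}
1 → miss, evict 7, frames {6,5,1}
6 → hit
9 → miss, evict 5, frames {1,6,9}
Page faults: 8.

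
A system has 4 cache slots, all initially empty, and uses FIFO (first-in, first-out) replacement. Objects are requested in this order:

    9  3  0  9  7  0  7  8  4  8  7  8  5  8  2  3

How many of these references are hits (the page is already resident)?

9: fault, frames (9)
3: fault, frames (9 3)
0: fault, frames (9 3 0)
9: hit
7: fault, frames (9 3 0 7)
0: hit
7: hit
8: fault, evict 9, frames (3 0 7 8)
4: fault, evict 3, frames (0 7 8 4)
8: hit
7: hit
8: hit
5: fault, evict 0, frames (7 8 4 5)
8: hit
2: fault, evict 7, frames (8 4 5 2)
3: fault, evict 8, frames (4 5 2 3)
Hits: 7.

7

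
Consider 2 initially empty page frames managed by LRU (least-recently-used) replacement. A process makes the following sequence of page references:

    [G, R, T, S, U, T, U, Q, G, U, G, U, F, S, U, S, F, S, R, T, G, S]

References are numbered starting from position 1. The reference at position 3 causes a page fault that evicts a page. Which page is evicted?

G

pos 1: G: miss, frames [G]
pos 2: R: miss, frames [G, R]
pos 3: T: miss, evict G, frames [R, T]
At position 3, page G is evicted.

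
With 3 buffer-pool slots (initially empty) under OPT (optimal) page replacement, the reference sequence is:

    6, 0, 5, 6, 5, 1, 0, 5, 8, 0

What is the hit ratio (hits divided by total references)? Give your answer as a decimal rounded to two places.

6 -> miss, frames (6)
0 -> miss, frames (6 0)
5 -> miss, frames (6 0 5)
6 -> hit
5 -> hit
1 -> miss, evict 6, frames (0 5 1)
0 -> hit
5 -> hit
8 -> miss, evict 1, frames (0 5 8)
0 -> hit
Hits: 5 of 10 references → 5/10 = 0.5000.

0.50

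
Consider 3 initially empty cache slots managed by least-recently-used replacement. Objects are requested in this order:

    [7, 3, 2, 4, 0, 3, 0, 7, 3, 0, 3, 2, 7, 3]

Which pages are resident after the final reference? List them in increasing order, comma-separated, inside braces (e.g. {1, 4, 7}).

{2, 3, 7}

7: miss, frames [7]
3: miss, frames [7, 3]
2: miss, frames [7, 3, 2]
4: miss, evict 7, frames [3, 2, 4]
0: miss, evict 3, frames [2, 4, 0]
3: miss, evict 2, frames [4, 0, 3]
0: hit
7: miss, evict 4, frames [3, 0, 7]
3: hit
0: hit
3: hit
2: miss, evict 7, frames [0, 3, 2]
7: miss, evict 0, frames [3, 2, 7]
3: hit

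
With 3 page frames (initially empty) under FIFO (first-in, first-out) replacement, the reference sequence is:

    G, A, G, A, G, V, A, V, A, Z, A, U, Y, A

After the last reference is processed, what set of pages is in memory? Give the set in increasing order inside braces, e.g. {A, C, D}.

G -> fault, frames (G)
A -> fault, frames (G A)
G -> hit
A -> hit
G -> hit
V -> fault, frames (G A V)
A -> hit
V -> hit
A -> hit
Z -> fault, evict G, frames (A V Z)
A -> hit
U -> fault, evict A, frames (V Z U)
Y -> fault, evict V, frames (Z U Y)
A -> fault, evict Z, frames (U Y A)

{A, U, Y}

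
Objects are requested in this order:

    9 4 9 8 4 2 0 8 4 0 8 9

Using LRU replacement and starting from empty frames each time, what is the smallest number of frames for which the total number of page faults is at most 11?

f=1: 12 faults
f=2: 11 faults
f=3: 8 faults
f=4: 6 faults
f=5: 5 faults
Smallest f with faults ≤ 11 is 2.

2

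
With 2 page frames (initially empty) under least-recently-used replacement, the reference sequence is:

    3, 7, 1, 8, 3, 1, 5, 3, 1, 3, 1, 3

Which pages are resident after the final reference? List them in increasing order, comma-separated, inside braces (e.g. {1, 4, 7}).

{1, 3}

3 → fault, frames {3}
7 → fault, frames {3,7}
1 → fault, evict 3, frames {7,1}
8 → fault, evict 7, frames {1,8}
3 → fault, evict 1, frames {8,3}
1 → fault, evict 8, frames {3,1}
5 → fault, evict 3, frames {1,5}
3 → fault, evict 1, frames {5,3}
1 → fault, evict 5, frames {3,1}
3 → hit
1 → hit
3 → hit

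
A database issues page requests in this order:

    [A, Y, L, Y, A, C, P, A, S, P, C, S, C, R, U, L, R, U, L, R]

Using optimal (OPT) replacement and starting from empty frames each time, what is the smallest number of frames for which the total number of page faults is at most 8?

4

f=1: 20 faults
f=2: 13 faults
f=3: 9 faults
f=4: 8 faults
f=5: 8 faults
f=6: 8 faults
f=7: 8 faults
f=8: 8 faults
Smallest f with faults ≤ 8 is 4.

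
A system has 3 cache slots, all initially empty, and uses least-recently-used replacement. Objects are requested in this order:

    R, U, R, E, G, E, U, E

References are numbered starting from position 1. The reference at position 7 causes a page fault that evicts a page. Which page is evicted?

pos 1: R: miss, frames [R]
pos 2: U: miss, frames [R, U]
pos 3: R: hit
pos 4: E: miss, frames [U, R, E]
pos 5: G: miss, evict U, frames [R, E, G]
pos 6: E: hit
pos 7: U: miss, evict R, frames [G, E, U]
At position 7, page R is evicted.

R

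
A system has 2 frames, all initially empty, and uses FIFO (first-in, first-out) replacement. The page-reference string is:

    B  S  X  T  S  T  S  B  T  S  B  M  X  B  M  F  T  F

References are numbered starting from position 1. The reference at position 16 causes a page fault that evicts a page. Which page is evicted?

pos 1: B → fault, frames [B]
pos 2: S → fault, frames [B, S]
pos 3: X → fault, evict B, frames [S, X]
pos 4: T → fault, evict S, frames [X, T]
pos 5: S → fault, evict X, frames [T, S]
pos 6: T → hit
pos 7: S → hit
pos 8: B → fault, evict T, frames [S, B]
pos 9: T → fault, evict S, frames [B, T]
pos 10: S → fault, evict B, frames [T, S]
pos 11: B → fault, evict T, frames [S, B]
pos 12: M → fault, evict S, frames [B, M]
pos 13: X → fault, evict B, frames [M, X]
pos 14: B → fault, evict M, frames [X, B]
pos 15: M → fault, evict X, frames [B, M]
pos 16: F → fault, evict B, frames [M, F]
At position 16, page B is evicted.

B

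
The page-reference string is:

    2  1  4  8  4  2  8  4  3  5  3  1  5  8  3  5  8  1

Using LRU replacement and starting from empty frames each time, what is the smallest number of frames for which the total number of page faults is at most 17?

2

f=1: 18 faults
f=2: 16 faults
f=3: 11 faults
f=4: 8 faults
f=5: 7 faults
f=6: 6 faults
Smallest f with faults ≤ 17 is 2.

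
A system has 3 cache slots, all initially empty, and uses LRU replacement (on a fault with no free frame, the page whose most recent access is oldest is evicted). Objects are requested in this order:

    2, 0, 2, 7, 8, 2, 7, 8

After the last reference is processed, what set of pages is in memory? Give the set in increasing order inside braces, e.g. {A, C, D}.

{2, 7, 8}

2 -> miss, frames {2}
0 -> miss, frames {2,0}
2 -> hit
7 -> miss, frames {0,2,7}
8 -> miss, evict 0, frames {2,7,8}
2 -> hit
7 -> hit
8 -> hit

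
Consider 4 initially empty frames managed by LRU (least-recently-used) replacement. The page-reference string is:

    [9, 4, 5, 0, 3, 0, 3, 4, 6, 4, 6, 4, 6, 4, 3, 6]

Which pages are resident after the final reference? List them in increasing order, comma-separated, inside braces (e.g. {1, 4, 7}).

9 -> miss, frames (9)
4 -> miss, frames (9 4)
5 -> miss, frames (9 4 5)
0 -> miss, frames (9 4 5 0)
3 -> miss, evict 9, frames (4 5 0 3)
0 -> hit
3 -> hit
4 -> hit
6 -> miss, evict 5, frames (0 3 4 6)
4 -> hit
6 -> hit
4 -> hit
6 -> hit
4 -> hit
3 -> hit
6 -> hit

{0, 3, 4, 6}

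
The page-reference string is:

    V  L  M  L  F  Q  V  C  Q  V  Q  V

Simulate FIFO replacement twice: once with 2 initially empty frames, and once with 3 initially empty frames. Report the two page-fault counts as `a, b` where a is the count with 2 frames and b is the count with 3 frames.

9, 7

2 frames: F F F . F F F F F F . . → 9 faults.
3 frames: F F F . F F F F . . . . → 7 faults.
7 < 9: adding a frame reduced faults, as is typical.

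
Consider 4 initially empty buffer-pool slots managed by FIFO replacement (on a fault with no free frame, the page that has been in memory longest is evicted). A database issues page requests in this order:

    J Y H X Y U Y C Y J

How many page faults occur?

8

J: miss, frames (J)
Y: miss, frames (J Y)
H: miss, frames (J Y H)
X: miss, frames (J Y H X)
Y: hit
U: miss, evict J, frames (Y H X U)
Y: hit
C: miss, evict Y, frames (H X U C)
Y: miss, evict H, frames (X U C Y)
J: miss, evict X, frames (U C Y J)
Page faults: 8.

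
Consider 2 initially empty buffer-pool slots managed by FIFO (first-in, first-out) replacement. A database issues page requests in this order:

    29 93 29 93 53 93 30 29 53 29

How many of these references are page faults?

29 -> miss, frames {29}
93 -> miss, frames {29,93}
29 -> hit
93 -> hit
53 -> miss, evict 29, frames {93,53}
93 -> hit
30 -> miss, evict 93, frames {53,30}
29 -> miss, evict 53, frames {30,29}
53 -> miss, evict 30, frames {29,53}
29 -> hit
Page faults: 6.

6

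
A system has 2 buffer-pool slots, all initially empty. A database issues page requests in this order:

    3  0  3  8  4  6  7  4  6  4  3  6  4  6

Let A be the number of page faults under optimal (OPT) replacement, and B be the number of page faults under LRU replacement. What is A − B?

-2

Under OPT: F F . F F F F . F . F . F . → 9 faults.
Under LRU: F F . F F F F F F . F F F . → 11 faults.
A − B = 9 − 11 = -2.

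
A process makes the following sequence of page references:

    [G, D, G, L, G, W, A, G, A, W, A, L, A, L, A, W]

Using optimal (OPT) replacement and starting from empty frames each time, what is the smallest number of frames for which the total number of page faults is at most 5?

4

f=1: 16 faults
f=2: 8 faults
f=3: 6 faults
f=4: 5 faults
f=5: 5 faults
Smallest f with faults ≤ 5 is 4.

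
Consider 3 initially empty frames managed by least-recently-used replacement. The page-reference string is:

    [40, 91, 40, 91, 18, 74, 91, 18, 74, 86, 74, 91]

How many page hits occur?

6

40: miss, frames {40}
91: miss, frames {40,91}
40: hit
91: hit
18: miss, frames {40,91,18}
74: miss, evict 40, frames {91,18,74}
91: hit
18: hit
74: hit
86: miss, evict 91, frames {18,74,86}
74: hit
91: miss, evict 18, frames {86,74,91}
Hits: 6.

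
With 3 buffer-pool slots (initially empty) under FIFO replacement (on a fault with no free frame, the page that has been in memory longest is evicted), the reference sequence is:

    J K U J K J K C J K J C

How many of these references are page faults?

6

J: fault, frames (J)
K: fault, frames (J K)
U: fault, frames (J K U)
J: hit
K: hit
J: hit
K: hit
C: fault, evict J, frames (K U C)
J: fault, evict K, frames (U C J)
K: fault, evict U, frames (C J K)
J: hit
C: hit
Page faults: 6.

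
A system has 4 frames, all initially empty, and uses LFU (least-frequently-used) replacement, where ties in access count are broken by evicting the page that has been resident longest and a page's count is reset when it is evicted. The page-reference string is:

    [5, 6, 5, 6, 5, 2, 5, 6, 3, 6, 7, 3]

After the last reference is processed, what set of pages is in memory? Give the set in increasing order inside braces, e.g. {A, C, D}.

{3, 5, 6, 7}

5 -> fault, frames [5]
6 -> fault, frames [5, 6]
5 -> hit
6 -> hit
5 -> hit
2 -> fault, frames [5, 6, 2]
5 -> hit
6 -> hit
3 -> fault, frames [5, 6, 2, 3]
6 -> hit
7 -> fault, evict 2, frames [5, 6, 3, 7]
3 -> hit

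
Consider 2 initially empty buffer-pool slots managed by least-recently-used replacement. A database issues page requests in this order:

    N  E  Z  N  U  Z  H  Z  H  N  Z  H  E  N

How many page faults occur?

N: miss, frames (N)
E: miss, frames (N E)
Z: miss, evict N, frames (E Z)
N: miss, evict E, frames (Z N)
U: miss, evict Z, frames (N U)
Z: miss, evict N, frames (U Z)
H: miss, evict U, frames (Z H)
Z: hit
H: hit
N: miss, evict Z, frames (H N)
Z: miss, evict H, frames (N Z)
H: miss, evict N, frames (Z H)
E: miss, evict Z, frames (H E)
N: miss, evict H, frames (E N)
Page faults: 12.

12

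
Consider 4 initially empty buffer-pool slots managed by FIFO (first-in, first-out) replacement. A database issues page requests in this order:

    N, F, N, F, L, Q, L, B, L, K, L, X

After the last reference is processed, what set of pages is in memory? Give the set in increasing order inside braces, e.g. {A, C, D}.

{B, K, Q, X}

N -> miss, frames [N]
F -> miss, frames [N, F]
N -> hit
F -> hit
L -> miss, frames [N, F, L]
Q -> miss, frames [N, F, L, Q]
L -> hit
B -> miss, evict N, frames [F, L, Q, B]
L -> hit
K -> miss, evict F, frames [L, Q, B, K]
L -> hit
X -> miss, evict L, frames [Q, B, K, X]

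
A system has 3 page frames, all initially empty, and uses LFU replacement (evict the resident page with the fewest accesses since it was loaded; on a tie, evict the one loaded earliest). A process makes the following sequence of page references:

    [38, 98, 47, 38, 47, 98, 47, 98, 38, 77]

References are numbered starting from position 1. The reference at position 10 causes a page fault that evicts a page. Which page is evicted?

38

pos 1: 38 → fault, frames (38)
pos 2: 98 → fault, frames (38 98)
pos 3: 47 → fault, frames (38 98 47)
pos 4: 38 → hit
pos 5: 47 → hit
pos 6: 98 → hit
pos 7: 47 → hit
pos 8: 98 → hit
pos 9: 38 → hit
pos 10: 77 → fault, evict 38, frames (98 47 77)
At position 10, page 38 is evicted.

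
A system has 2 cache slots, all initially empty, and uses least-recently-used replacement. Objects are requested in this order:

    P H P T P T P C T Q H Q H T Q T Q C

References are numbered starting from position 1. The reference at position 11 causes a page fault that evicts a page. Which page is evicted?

T

pos 1: P → miss, frames [P]
pos 2: H → miss, frames [P, H]
pos 3: P → hit
pos 4: T → miss, evict H, frames [P, T]
pos 5: P → hit
pos 6: T → hit
pos 7: P → hit
pos 8: C → miss, evict T, frames [P, C]
pos 9: T → miss, evict P, frames [C, T]
pos 10: Q → miss, evict C, frames [T, Q]
pos 11: H → miss, evict T, frames [Q, H]
At position 11, page T is evicted.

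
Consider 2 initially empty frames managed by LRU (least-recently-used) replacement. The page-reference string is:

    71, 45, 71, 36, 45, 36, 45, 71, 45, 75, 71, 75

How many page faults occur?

71 -> miss, frames {71}
45 -> miss, frames {71,45}
71 -> hit
36 -> miss, evict 45, frames {71,36}
45 -> miss, evict 71, frames {36,45}
36 -> hit
45 -> hit
71 -> miss, evict 36, frames {45,71}
45 -> hit
75 -> miss, evict 71, frames {45,75}
71 -> miss, evict 45, frames {75,71}
75 -> hit
Page faults: 7.

7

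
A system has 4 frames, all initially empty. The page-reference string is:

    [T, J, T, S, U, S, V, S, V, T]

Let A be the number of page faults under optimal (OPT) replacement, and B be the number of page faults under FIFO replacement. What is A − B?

-1

Under OPT: F F . F F . F . . . → 5 faults.
Under FIFO: F F . F F . F . . F → 6 faults.
A − B = 5 − 6 = -1.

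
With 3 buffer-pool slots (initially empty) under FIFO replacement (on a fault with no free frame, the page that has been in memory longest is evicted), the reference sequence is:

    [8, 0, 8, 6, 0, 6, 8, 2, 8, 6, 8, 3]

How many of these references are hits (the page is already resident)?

8 → miss, frames {8}
0 → miss, frames {8,0}
8 → hit
6 → miss, frames {8,0,6}
0 → hit
6 → hit
8 → hit
2 → miss, evict 8, frames {0,6,2}
8 → miss, evict 0, frames {6,2,8}
6 → hit
8 → hit
3 → miss, evict 6, frames {2,8,3}
Hits: 6.

6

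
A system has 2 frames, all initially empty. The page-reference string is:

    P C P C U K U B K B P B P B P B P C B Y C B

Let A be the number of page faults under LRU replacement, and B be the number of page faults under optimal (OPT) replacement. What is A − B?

Under LRU: F F . . F F . F F . F . . . . . . F F F F F → 12 faults.
Under OPT: F F . . F F . F . . F . . . . . . F . F . F → 9 faults.
A − B = 12 − 9 = 3.

3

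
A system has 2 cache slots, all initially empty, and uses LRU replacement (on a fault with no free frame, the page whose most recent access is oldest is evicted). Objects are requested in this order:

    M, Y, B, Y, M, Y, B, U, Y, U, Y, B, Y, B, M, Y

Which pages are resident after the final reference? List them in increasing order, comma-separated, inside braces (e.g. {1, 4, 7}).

M -> fault, frames (M)
Y -> fault, frames (M Y)
B -> fault, evict M, frames (Y B)
Y -> hit
M -> fault, evict B, frames (Y M)
Y -> hit
B -> fault, evict M, frames (Y B)
U -> fault, evict Y, frames (B U)
Y -> fault, evict B, frames (U Y)
U -> hit
Y -> hit
B -> fault, evict U, frames (Y B)
Y -> hit
B -> hit
M -> fault, evict Y, frames (B M)
Y -> fault, evict B, frames (M Y)

{M, Y}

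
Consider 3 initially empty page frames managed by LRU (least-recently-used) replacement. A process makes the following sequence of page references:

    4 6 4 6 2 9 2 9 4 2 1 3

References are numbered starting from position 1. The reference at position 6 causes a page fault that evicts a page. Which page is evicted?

4

pos 1: 4: fault, frames [4]
pos 2: 6: fault, frames [4, 6]
pos 3: 4: hit
pos 4: 6: hit
pos 5: 2: fault, frames [4, 6, 2]
pos 6: 9: fault, evict 4, frames [6, 2, 9]
At position 6, page 4 is evicted.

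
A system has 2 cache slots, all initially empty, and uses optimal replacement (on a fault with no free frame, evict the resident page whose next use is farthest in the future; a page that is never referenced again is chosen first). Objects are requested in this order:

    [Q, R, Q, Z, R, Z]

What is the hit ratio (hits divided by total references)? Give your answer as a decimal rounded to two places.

0.50

Q: miss, frames [Q]
R: miss, frames [Q, R]
Q: hit
Z: miss, evict Q, frames [R, Z]
R: hit
Z: hit
Hits: 3 of 6 references → 3/6 = 0.5000.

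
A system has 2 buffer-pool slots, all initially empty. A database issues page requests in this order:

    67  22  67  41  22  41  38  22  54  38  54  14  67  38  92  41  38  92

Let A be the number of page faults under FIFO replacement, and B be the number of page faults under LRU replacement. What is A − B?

Under FIFO: F F . F . . F F F F . F F F F F F F → 14 faults.
Under LRU: F F . F F . F F F F . F F F F F F F → 15 faults.
A − B = 14 − 15 = -1.

-1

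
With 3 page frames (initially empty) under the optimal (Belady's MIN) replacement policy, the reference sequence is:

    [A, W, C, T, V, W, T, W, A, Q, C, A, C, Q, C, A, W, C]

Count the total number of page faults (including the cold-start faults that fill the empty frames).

A → fault, frames [A]
W → fault, frames [A, W]
C → fault, frames [A, W, C]
T → fault, evict C, frames [A, W, T]
V → fault, evict A, frames [W, T, V]
W → hit
T → hit
W → hit
A → fault, evict V, frames [W, T, A]
Q → fault, evict T, frames [W, A, Q]
C → fault, evict W, frames [A, Q, C]
A → hit
C → hit
Q → hit
C → hit
A → hit
W → fault, evict Q, frames [A, C, W]
C → hit
Page faults: 9.

9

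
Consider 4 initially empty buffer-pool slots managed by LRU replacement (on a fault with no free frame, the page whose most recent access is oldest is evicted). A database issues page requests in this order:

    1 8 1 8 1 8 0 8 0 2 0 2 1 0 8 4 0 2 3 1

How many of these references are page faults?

8

1 → miss, frames (1)
8 → miss, frames (1 8)
1 → hit
8 → hit
1 → hit
8 → hit
0 → miss, frames (1 8 0)
8 → hit
0 → hit
2 → miss, frames (1 8 0 2)
0 → hit
2 → hit
1 → hit
0 → hit
8 → hit
4 → miss, evict 2, frames (1 0 8 4)
0 → hit
2 → miss, evict 1, frames (8 4 0 2)
3 → miss, evict 8, frames (4 0 2 3)
1 → miss, evict 4, frames (0 2 3 1)
Page faults: 8.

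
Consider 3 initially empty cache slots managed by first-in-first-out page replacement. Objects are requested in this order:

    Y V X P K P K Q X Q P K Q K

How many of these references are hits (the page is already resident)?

4

Y: miss, frames {Y}
V: miss, frames {Y,V}
X: miss, frames {Y,V,X}
P: miss, evict Y, frames {V,X,P}
K: miss, evict V, frames {X,P,K}
P: hit
K: hit
Q: miss, evict X, frames {P,K,Q}
X: miss, evict P, frames {K,Q,X}
Q: hit
P: miss, evict K, frames {Q,X,P}
K: miss, evict Q, frames {X,P,K}
Q: miss, evict X, frames {P,K,Q}
K: hit
Hits: 4.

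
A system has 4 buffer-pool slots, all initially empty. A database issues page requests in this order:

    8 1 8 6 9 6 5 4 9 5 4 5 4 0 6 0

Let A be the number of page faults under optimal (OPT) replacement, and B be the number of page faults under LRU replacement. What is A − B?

-1

Under OPT: F F . F F . F F . . . . . F . . → 7 faults.
Under LRU: F F . F F . F F . . . . . F F . → 8 faults.
A − B = 7 − 8 = -1.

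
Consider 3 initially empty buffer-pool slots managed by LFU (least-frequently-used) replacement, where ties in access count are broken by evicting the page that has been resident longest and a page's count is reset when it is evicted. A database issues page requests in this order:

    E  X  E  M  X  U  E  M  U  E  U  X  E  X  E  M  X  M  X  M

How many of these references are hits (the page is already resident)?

13

E -> fault, frames [E]
X -> fault, frames [E, X]
E -> hit
M -> fault, frames [E, X, M]
X -> hit
U -> fault, evict M, frames [E, X, U]
E -> hit
M -> fault, evict U, frames [E, X, M]
U -> fault, evict M, frames [E, X, U]
E -> hit
U -> hit
X -> hit
E -> hit
X -> hit
E -> hit
M -> fault, evict U, frames [E, X, M]
X -> hit
M -> hit
X -> hit
M -> hit
Hits: 13.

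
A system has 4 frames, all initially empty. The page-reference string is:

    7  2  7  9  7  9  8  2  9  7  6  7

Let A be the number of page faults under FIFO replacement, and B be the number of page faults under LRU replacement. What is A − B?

Under FIFO: F F . F . . F . . . F F → 6 faults.
Under LRU: F F . F . . F . . . F . → 5 faults.
A − B = 6 − 5 = 1.

1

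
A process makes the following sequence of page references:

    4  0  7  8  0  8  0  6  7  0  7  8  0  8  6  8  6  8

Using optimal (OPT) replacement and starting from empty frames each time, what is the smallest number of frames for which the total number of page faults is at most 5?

f=1: 18 faults
f=2: 8 faults
f=3: 6 faults
f=4: 5 faults
f=5: 5 faults
Smallest f with faults ≤ 5 is 4.

4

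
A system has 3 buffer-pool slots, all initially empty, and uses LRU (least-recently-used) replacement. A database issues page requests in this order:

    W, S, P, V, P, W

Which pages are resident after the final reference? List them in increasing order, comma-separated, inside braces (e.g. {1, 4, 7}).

{P, V, W}

W: miss, frames (W)
S: miss, frames (W S)
P: miss, frames (W S P)
V: miss, evict W, frames (S P V)
P: hit
W: miss, evict S, frames (V P W)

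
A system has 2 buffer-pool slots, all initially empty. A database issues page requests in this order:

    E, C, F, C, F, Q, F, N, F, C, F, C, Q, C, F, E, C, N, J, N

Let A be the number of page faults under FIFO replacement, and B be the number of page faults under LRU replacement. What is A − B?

1

Under FIFO: F F F . . F . F F F . . F . F F F F F . → 13 faults.
Under LRU: F F F . . F . F . F . . F . F F F F F . → 12 faults.
A − B = 13 − 12 = 1.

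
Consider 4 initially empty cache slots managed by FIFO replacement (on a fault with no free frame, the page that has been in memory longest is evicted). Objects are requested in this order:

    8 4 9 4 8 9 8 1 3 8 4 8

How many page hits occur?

5

8 → fault, frames {8}
4 → fault, frames {8,4}
9 → fault, frames {8,4,9}
4 → hit
8 → hit
9 → hit
8 → hit
1 → fault, frames {8,4,9,1}
3 → fault, evict 8, frames {4,9,1,3}
8 → fault, evict 4, frames {9,1,3,8}
4 → fault, evict 9, frames {1,3,8,4}
8 → hit
Hits: 5.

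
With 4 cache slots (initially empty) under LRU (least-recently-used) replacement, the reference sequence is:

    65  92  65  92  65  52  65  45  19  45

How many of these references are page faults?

5

65 → fault, frames {65}
92 → fault, frames {65,92}
65 → hit
92 → hit
65 → hit
52 → fault, frames {92,65,52}
65 → hit
45 → fault, frames {92,52,65,45}
19 → fault, evict 92, frames {52,65,45,19}
45 → hit
Page faults: 5.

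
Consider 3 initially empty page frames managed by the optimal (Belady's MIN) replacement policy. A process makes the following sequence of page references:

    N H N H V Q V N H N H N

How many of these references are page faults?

N: fault, frames [N]
H: fault, frames [N, H]
N: hit
H: hit
V: fault, frames [N, H, V]
Q: fault, evict H, frames [N, V, Q]
V: hit
N: hit
H: fault, evict Q, frames [N, V, H]
N: hit
H: hit
N: hit
Page faults: 5.

5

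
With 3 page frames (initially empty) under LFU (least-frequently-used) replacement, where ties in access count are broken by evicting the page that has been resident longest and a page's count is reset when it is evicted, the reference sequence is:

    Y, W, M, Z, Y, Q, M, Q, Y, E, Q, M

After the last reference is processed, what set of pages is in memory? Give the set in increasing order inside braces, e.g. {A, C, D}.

{M, Q, Y}

Y -> fault, frames {Y}
W -> fault, frames {Y,W}
M -> fault, frames {Y,W,M}
Z -> fault, evict Y, frames {W,M,Z}
Y -> fault, evict W, frames {M,Z,Y}
Q -> fault, evict M, frames {Z,Y,Q}
M -> fault, evict Z, frames {Y,Q,M}
Q -> hit
Y -> hit
E -> fault, evict M, frames {Y,Q,E}
Q -> hit
M -> fault, evict E, frames {Y,Q,M}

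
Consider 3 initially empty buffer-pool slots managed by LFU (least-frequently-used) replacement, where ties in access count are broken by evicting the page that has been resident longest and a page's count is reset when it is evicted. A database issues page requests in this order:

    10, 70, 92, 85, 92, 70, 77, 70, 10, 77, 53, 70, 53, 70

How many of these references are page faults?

8

10: fault, frames (10)
70: fault, frames (10 70)
92: fault, frames (10 70 92)
85: fault, evict 10, frames (70 92 85)
92: hit
70: hit
77: fault, evict 85, frames (70 92 77)
70: hit
10: fault, evict 77, frames (70 92 10)
77: fault, evict 10, frames (70 92 77)
53: fault, evict 77, frames (70 92 53)
70: hit
53: hit
70: hit
Page faults: 8.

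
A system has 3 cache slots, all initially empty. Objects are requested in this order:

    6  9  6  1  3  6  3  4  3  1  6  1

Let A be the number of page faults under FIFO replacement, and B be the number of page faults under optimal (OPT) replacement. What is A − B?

Under FIFO: F F . F F F . F . F . . → 7 faults.
Under OPT: F F . F F . . F . . F . → 6 faults.
A − B = 7 − 6 = 1.

1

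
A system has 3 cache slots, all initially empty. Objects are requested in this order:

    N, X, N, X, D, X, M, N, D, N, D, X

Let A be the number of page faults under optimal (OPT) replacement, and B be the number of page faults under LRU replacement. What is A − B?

-2

Under OPT: F F . . F . F . . . . F → 5 faults.
Under LRU: F F . . F . F F F . . F → 7 faults.
A − B = 5 − 7 = -2.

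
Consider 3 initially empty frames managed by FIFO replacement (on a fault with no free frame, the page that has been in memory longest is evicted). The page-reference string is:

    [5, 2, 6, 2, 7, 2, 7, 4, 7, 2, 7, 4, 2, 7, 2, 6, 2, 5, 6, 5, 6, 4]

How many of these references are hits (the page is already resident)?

13

5 → fault, frames {5}
2 → fault, frames {5,2}
6 → fault, frames {5,2,6}
2 → hit
7 → fault, evict 5, frames {2,6,7}
2 → hit
7 → hit
4 → fault, evict 2, frames {6,7,4}
7 → hit
2 → fault, evict 6, frames {7,4,2}
7 → hit
4 → hit
2 → hit
7 → hit
2 → hit
6 → fault, evict 7, frames {4,2,6}
2 → hit
5 → fault, evict 4, frames {2,6,5}
6 → hit
5 → hit
6 → hit
4 → fault, evict 2, frames {6,5,4}
Hits: 13.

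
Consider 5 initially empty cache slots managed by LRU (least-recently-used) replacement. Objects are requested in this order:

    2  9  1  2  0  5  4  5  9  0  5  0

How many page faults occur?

7

2: miss, frames [2]
9: miss, frames [2, 9]
1: miss, frames [2, 9, 1]
2: hit
0: miss, frames [9, 1, 2, 0]
5: miss, frames [9, 1, 2, 0, 5]
4: miss, evict 9, frames [1, 2, 0, 5, 4]
5: hit
9: miss, evict 1, frames [2, 0, 4, 5, 9]
0: hit
5: hit
0: hit
Page faults: 7.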